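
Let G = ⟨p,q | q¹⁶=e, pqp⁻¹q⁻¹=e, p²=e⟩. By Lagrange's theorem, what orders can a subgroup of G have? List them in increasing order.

|G| = 32 = 2⁵. By Lagrange's theorem the order of any subgroup divides 32; the divisors of 32 are 1, 2, 4, 8, 16, 32.

Answer: 1, 2, 4, 8, 16, 32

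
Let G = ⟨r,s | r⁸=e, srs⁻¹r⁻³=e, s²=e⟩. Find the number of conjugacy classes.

The conjugacy classes (representative and size) are:
  [e] (size 1), [r³] (size 2), [r²] (size 2), [r⁴] (size 1), [r⁵] (size 2), [r⁴s] (size 4), [rs] (size 4).
Class equation: 1 + 2 + 2 + 1 + 2 + 4 + 4 = 16 = |G|. So G has 7 conjugacy classes.

Answer: 7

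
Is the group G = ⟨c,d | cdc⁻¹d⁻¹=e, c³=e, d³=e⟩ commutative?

Each pair of generators commutes: c·d = cd = d·c. Since the generators pairwise commute, every element of G commutes with every other, so G is abelian.

Answer: Yes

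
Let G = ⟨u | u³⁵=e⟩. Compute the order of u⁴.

Compute successive powers until reaching e:
  (u⁴)¹ = u⁴, (u⁴)² = u⁸, (u⁴)³ = u¹², (u⁴)⁴ = u¹⁶, (u⁴)⁵ = u²⁰, (u⁴)⁶ = u²⁴, (u⁴)⁷ = u²⁸, (u⁴)⁸ = u³², (u⁴)⁹ = u, (u⁴)¹⁰ = u⁵, (u⁴)¹¹ = u⁹, (u⁴)¹² = u¹³, (u⁴)¹³ = u¹⁷, (u⁴)¹⁴ = u²¹, (u⁴)¹⁵ = u²⁵, (u⁴)¹⁶ = u²⁹, (u⁴)¹⁷ = u³³, (u⁴)¹⁸ = u², (u⁴)¹⁹ = u⁶, (u⁴)²⁰ = u¹⁰, (u⁴)²¹ = u¹⁴, (u⁴)²² = u¹⁸, (u⁴)²³ = u²², (u⁴)²⁴ = u²⁶, (u⁴)²⁵ = u³⁰, (u⁴)²⁶ = u³⁴, (u⁴)²⁷ = u³, (u⁴)²⁸ = u⁷, (u⁴)²⁹ = u¹¹, (u⁴)³⁰ = u¹⁵, (u⁴)³¹ = u¹⁹, (u⁴)³² = u²³, (u⁴)³³ = u²⁷, (u⁴)³⁴ = u³¹, (u⁴)³⁵ = e.
The smallest positive k with (u⁴)ᵏ = e is 35.

Answer: 35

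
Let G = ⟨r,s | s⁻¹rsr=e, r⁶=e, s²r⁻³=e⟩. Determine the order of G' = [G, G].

G' = [G, G] is generated by all commutators. The generator-pair commutators are: [r, s] = r².
The subgroup they normally generate is {e, r², r⁴}, of order 3.
Check: |G/G'| = 12/3 = 4 is the order of the abelianisation.

Answer: 3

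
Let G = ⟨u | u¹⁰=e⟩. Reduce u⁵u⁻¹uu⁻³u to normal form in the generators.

Multiply left to right, reducing at each step:
  (u⁵) · u⁻¹ = u⁴
  (u⁴) · u = u⁵
  (u⁵) · u⁻³ = u²
  (u²) · u = u³

Answer: u³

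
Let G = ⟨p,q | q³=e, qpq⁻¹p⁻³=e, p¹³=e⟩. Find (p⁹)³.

Compute successive powers of (p⁹), reducing at each step:
  (p⁹)²: (p⁹) · p⁹ = p⁵
  (p⁹)³: (p⁵) · p⁹ = p

Answer: p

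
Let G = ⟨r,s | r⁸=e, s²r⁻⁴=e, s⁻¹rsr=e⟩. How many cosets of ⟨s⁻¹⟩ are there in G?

First find ord(s⁻¹) by computing successive powers:
  (s⁻¹)¹ = s⁻¹, (s⁻¹)² = r⁴, (s⁻¹)³ = s, (s⁻¹)⁴ = e.
So |⟨s⁻¹⟩| = ord(s⁻¹) = 4. With |G| = 16, by Lagrange [G : ⟨s⁻¹⟩] = 16/4 = 4.

Answer: 4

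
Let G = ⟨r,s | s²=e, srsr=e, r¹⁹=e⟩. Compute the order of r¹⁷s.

Compute successive powers until reaching e:
  (r¹⁷s)¹ = r¹⁷s, (r¹⁷s)² = e.
The smallest positive k with (r¹⁷s)ᵏ = e is 2.

Answer: 2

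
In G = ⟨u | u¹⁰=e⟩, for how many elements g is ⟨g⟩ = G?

G is cyclic of order 10. An element generates G iff its order is 10, and a cyclic group of order 10 has exactly φ(10) = 4 such elements.

Answer: 4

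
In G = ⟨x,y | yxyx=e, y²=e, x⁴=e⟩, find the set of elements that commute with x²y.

⟨x²y⟩ ⊆ C_G(x²y) since powers of x²y commute with x²y; so |C_G(x²y)| ≥ |⟨x²y⟩| = 2.
By orbit–stabilizer, |C_G(x²y)| = |G| / |conj. class of x²y| = 8 / 2 = 4.
The 4 elements commuting with x²y are {e, x², y, x²y}.

Answer: {e, x², y, x²y}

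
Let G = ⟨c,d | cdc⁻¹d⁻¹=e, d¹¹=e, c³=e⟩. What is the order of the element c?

Compute successive powers until reaching e:
  c¹ = c, c² = c², c³ = e.
The smallest positive k with cᵏ = e is 3.

Answer: 3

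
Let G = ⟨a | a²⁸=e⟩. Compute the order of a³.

Compute successive powers until reaching e:
  (a³)¹ = a³, (a³)² = a⁶, (a³)³ = a⁹, (a³)⁴ = a¹², (a³)⁵ = a¹⁵, (a³)⁶ = a¹⁸, (a³)⁷ = a²¹, (a³)⁸ = a²⁴, (a³)⁹ = a²⁷, (a³)¹⁰ = a², (a³)¹¹ = a⁵, (a³)¹² = a⁸, (a³)¹³ = a¹¹, (a³)¹⁴ = a¹⁴, (a³)¹⁵ = a¹⁷, (a³)¹⁶ = a²⁰, (a³)¹⁷ = a²³, (a³)¹⁸ = a²⁶, (a³)¹⁹ = a, (a³)²⁰ = a⁴, (a³)²¹ = a⁷, (a³)²² = a¹⁰, (a³)²³ = a¹³, (a³)²⁴ = a¹⁶, (a³)²⁵ = a¹⁹, (a³)²⁶ = a²², (a³)²⁷ = a²⁵, (a³)²⁸ = e.
The smallest positive k with (a³)ᵏ = e is 28.

Answer: 28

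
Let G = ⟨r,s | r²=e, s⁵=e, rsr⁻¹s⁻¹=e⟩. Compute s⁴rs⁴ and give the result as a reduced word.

Multiply left to right, reducing at each step:
  (s⁴) · r = rs⁴
  (rs⁴) · s⁴ = rs³

Answer: rs³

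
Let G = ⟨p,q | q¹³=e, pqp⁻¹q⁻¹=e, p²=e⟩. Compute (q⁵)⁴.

Compute successive powers of (q⁵), reducing at each step:
  (q⁵)²: (q⁵) · q⁵ = q¹⁰
  (q⁵)³: (q¹⁰) · q⁵ = q²
  (q⁵)⁴: (q²) · q⁵ = q⁷

Answer: q⁷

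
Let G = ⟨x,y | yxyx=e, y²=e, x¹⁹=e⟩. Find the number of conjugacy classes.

The conjugacy classes (representative and size) are:
  [e] (size 1), [x¹⁸] (size 2), [x²] (size 2), [x¹⁶] (size 2), [x⁴] (size 2), [x¹⁴] (size 2), [x¹³] (size 2), [x¹²] (size 2), [x⁸] (size 2), [x⁹] (size 2), [y] (size 19).
Class equation: 1 + 2 + 2 + 2 + 2 + 2 + 2 + 2 + 2 + 2 + 19 = 38 = |G|. So G has 11 conjugacy classes.

Answer: 11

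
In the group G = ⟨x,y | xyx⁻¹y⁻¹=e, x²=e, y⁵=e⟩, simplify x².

Compute successive powers of x, reducing at each step:
  x²: x · x = e

Answer: e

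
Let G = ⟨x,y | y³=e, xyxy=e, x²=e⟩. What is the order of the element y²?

Compute successive powers until reaching e:
  (y²)¹ = y², (y²)² = y, (y²)³ = e.
The smallest positive k with (y²)ᵏ = e is 3.

Answer: 3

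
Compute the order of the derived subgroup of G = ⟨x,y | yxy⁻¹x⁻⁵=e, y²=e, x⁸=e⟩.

G' = [G, G] is generated by all commutators. The generator-pair commutators are: [x, y] = x⁴.
The subgroup they normally generate is {e, x⁴}, of order 2.
Check: |G/G'| = 16/2 = 8 is the order of the abelianisation.

Answer: 2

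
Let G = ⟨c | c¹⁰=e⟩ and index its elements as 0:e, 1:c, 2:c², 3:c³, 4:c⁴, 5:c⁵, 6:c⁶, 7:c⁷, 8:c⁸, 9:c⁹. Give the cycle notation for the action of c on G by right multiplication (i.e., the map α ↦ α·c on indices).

(0 1 2 3 4 5 6 7 8 9)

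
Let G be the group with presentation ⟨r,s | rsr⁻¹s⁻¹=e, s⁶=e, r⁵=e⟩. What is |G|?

Enumerate words in the generators, reducing via the relations: the distinct elements are
  {e, r, s, rs, r², r³, r⁴, s², s³, s⁴, s⁵, rs², rs³, rs⁴, rs⁵, r²s, r³s, r⁴s, r²s², r²s³, r²s⁴, r²s⁵, r³s², r³s³, r³s⁴, r³s⁵, r⁴s², r⁴s³, r⁴s⁴, r⁴s⁵}.
No further products give new elements, so |G| = 30.

Answer: 30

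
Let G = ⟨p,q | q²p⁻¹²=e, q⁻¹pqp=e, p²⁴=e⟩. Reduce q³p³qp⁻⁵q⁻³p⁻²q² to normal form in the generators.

Multiply left to right, reducing at each step:
  (q⁻¹) · p³ = p⁹q
  (p⁹q) · q = p²¹
  (p²¹) · p⁻⁵ = p¹⁶
  (p¹⁶) · q⁻³ = p⁴q⁻¹
  (p⁴q⁻¹) · p⁻² = p⁶q⁻¹
  (p⁶q⁻¹) · q² = p⁶q

Answer: p⁶q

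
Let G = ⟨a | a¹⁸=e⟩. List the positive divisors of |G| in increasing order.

|G| = 18 = 2 · 3². By Lagrange's theorem the order of any subgroup divides 18; the divisors of 18 are 1, 2, 3, 6, 9, 18.

Answer: 1, 2, 3, 6, 9, 18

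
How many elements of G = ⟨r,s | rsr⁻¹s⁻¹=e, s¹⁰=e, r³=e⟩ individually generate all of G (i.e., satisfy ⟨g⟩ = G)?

G is cyclic of order 30. An element generates G iff its order is 30, and a cyclic group of order 30 has exactly φ(30) = 8 such elements.

Answer: 8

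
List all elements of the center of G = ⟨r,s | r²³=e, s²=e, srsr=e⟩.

An element z ∈ Z(G) iff z commutes with every generator.
For example e is central: e·r = r = r·e; e·s = s = s·e.
Whereas r ∉ Z(G) since r·s = rs ≠ r²²s = s·r.
Checking each of the 46 elements this way gives Z(G) = {e}, of order 1.

Answer: {e}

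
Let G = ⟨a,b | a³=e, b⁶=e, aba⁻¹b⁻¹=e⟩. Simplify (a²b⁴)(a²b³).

Compute (a²b⁴) · (a²b³) by multiplying left to right and reducing via the relations at each step:
  (a²b⁴) · a² = ab⁴
  (ab⁴) · b³ = ab

Answer: ab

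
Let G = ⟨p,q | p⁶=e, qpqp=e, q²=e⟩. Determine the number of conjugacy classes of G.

The conjugacy classes (representative and size) are:
  [e] (size 1), [p⁵] (size 2), [p⁴] (size 2), [p³] (size 1), [q] (size 3), [p³q] (size 3).
Class equation: 1 + 2 + 2 + 1 + 3 + 3 = 12 = |G|. So G has 6 conjugacy classes.

Answer: 6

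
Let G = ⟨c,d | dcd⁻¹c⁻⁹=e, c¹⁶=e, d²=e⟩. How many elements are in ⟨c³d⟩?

|⟨c³d⟩| equals the order of c³d. Compute successive powers until reaching e:
  (c³d)¹ = c³d, (c³d)² = c¹⁴, (c³d)³ = cd, (c³d)⁴ = c¹², (c³d)⁵ = c¹⁵d, (c³d)⁶ = c¹⁰, (c³d)⁷ = c¹³d, (c³d)⁸ = c⁸, (c³d)⁹ = c¹¹d, (c³d)¹⁰ = c⁶, (c³d)¹¹ = c⁹d, (c³d)¹² = c⁴, (c³d)¹³ = c⁷d, (c³d)¹⁴ = c², (c³d)¹⁵ = c⁵d, (c³d)¹⁶ = e.
The smallest positive k with (c³d)ᵏ = e is 16, so |⟨c³d⟩| = 16.

Answer: 16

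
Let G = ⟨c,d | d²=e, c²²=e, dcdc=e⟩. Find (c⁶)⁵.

Compute successive powers of (c⁶), reducing at each step:
  (c⁶)²: (c⁶) · c⁶ = c¹²
  (c⁶)³: (c¹²) · c⁶ = c¹⁸
  (c⁶)⁴: (c¹⁸) · c⁶ = c²
  (c⁶)⁵: (c²) · c⁶ = c⁸

Answer: c⁸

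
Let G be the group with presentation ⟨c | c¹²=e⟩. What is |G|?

G is generated by a single element, so G is cyclic. The relator gives c¹² = e and no smaller power is forced to be e, so the 12 powers {c, e, c², c³, c⁴, c⁵, c⁶, c⁷, c⁸, c⁹, c¹¹, c¹⁰} are distinct. Hence |G| = 12.

Answer: 12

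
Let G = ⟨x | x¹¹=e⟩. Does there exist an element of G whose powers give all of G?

|G| = 11. The element x has order 11 (its powers give 11 distinct elements), so ⟨x⟩ = G and G is cyclic.

Answer: Yes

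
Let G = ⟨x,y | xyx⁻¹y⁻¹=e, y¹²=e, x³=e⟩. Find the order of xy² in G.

Compute successive powers until reaching e:
  (xy²)¹ = xy², (xy²)² = x²y⁴, (xy²)³ = y⁶, (xy²)⁴ = xy⁸, (xy²)⁵ = x²y¹⁰, (xy²)⁶ = e.
The smallest positive k with (xy²)ᵏ = e is 6.

Answer: 6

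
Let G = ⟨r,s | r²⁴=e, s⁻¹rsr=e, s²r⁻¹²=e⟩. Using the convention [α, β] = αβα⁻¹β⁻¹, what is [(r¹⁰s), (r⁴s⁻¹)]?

[(r¹⁰s), (r⁴s⁻¹)] = (r¹⁰s)·(r⁴s⁻¹)·(r¹⁰s)⁻¹·(r⁴s⁻¹)⁻¹.
  (r¹⁰s) · (r⁴s⁻¹) = r⁶
  (r⁶) · (r¹⁰s⁻¹) = r⁴s
  (r⁴s) · (r⁴s) = r¹²

Answer: r¹²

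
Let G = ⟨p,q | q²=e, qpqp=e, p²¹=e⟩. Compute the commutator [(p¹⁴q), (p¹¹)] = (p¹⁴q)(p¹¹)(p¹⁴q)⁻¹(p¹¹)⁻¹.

[(p¹⁴q), (p¹¹)] = (p¹⁴q)·(p¹¹)·(p¹⁴q)⁻¹·(p¹¹)⁻¹.
  (p¹⁴q) · (p¹¹) = p³q
  (p³q) · (p¹⁴q) = p¹⁰
  (p¹⁰) · (p¹⁰) = p²⁰

Answer: p²⁰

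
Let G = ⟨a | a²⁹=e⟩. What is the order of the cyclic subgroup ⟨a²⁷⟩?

|⟨a²⁷⟩| equals the order of a²⁷. Compute successive powers until reaching e:
  (a²⁷)¹ = a²⁷, (a²⁷)² = a²⁵, (a²⁷)³ = a²³, (a²⁷)⁴ = a²¹, (a²⁷)⁵ = a¹⁹, (a²⁷)⁶ = a¹⁷, (a²⁷)⁷ = a¹⁵, (a²⁷)⁸ = a¹³, (a²⁷)⁹ = a¹¹, (a²⁷)¹⁰ = a⁹, (a²⁷)¹¹ = a⁷, (a²⁷)¹² = a⁵, (a²⁷)¹³ = a³, (a²⁷)¹⁴ = a, (a²⁷)¹⁵ = a²⁸, (a²⁷)¹⁶ = a²⁶, (a²⁷)¹⁷ = a²⁴, (a²⁷)¹⁸ = a²², (a²⁷)¹⁹ = a²⁰, (a²⁷)²⁰ = a¹⁸, (a²⁷)²¹ = a¹⁶, (a²⁷)²² = a¹⁴, (a²⁷)²³ = a¹², (a²⁷)²⁴ = a¹⁰, (a²⁷)²⁵ = a⁸, (a²⁷)²⁶ = a⁶, (a²⁷)²⁷ = a⁴, (a²⁷)²⁸ = a², (a²⁷)²⁹ = e.
The smallest positive k with (a²⁷)ᵏ = e is 29, so |⟨a²⁷⟩| = 29.

Answer: 29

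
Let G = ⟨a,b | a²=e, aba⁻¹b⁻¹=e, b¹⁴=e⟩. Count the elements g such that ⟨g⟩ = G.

⟨g⟩ = G would require ord(g) = |G| = 28, but the maximum element order in G is 14 < 28. So G is not cyclic and no single element generates it: the count is 0.

Answer: 0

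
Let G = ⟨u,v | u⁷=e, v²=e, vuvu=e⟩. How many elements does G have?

Enumerate words in the generators, reducing via the relations: the distinct elements are
  {e, u, v, uv, u², u³, u⁴, u⁵, u⁶, u²v, u³v, u⁴v, u⁵v, u⁶v}.
No further products give new elements, so |G| = 14.

Answer: 14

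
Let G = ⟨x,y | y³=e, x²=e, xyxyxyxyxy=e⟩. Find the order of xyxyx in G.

Compute successive powers until reaching e:
  (xyxyx)¹ = xyxyx, (xyxyx)² = xyxy²xyx, (xyxyx)³ = xy²xyxy²x, (xyxyx)⁴ = xy²xy²x, (xyxyx)⁵ = e.
The smallest positive k with (xyxyx)ᵏ = e is 5.

Answer: 5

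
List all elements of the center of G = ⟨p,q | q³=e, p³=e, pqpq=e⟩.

An element z ∈ Z(G) iff z commutes with every generator.
For example e is central: e·p = p = p·e; e·q = q = q·e.
Whereas p ∉ Z(G) since p·q = pq ≠ p²q² = q·p.
Checking each of the 12 elements this way gives Z(G) = {e}, of order 1.

Answer: {e}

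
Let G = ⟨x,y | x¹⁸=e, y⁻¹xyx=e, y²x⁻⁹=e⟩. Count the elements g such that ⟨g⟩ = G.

⟨g⟩ = G would require ord(g) = |G| = 36, but the maximum element order in G is 18 < 36. So G is not cyclic and no single element generates it: the count is 0.

Answer: 0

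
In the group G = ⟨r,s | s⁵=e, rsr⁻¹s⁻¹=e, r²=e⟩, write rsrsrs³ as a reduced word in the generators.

Multiply left to right, reducing at each step:
  r · s = rs
  (rs) · r = s
  s · s = s²
  (s²) · r = rs²
  (rs²) · s³ = r

Answer: r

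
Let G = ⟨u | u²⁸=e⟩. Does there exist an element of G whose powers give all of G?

|G| = 28. The element u has order 28 (its powers give 28 distinct elements), so ⟨u⟩ = G and G is cyclic.

Answer: Yes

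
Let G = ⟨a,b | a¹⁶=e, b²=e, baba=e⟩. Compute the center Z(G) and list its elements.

An element z ∈ Z(G) iff z commutes with every generator.
For example a⁸ is central: (a⁸)·a = a⁹ = a·(a⁸); (a⁸)·b = a⁸b = b·(a⁸).
Whereas a ∉ Z(G) since a·b = ab ≠ a¹⁵b = b·a.
Checking each of the 32 elements this way gives Z(G) = {e, a⁸}, of order 2.

Answer: {e, a⁸}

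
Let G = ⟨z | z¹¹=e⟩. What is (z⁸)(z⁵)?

Compute (z⁸) · (z⁵) by multiplying left to right and reducing via the relations at each step:
  (z⁸) · z⁵ = z²

Answer: z²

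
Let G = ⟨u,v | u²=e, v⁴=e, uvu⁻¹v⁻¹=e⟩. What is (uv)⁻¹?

The order of (uv) is 4 (smallest k with (uv)ᵏ = e), so (uv)⁻¹ = (uv)³ = uv³.
Check: (uv) · (uv³) → (uv) · u = v;   v · v³ = e, giving e as required.

Answer: uv³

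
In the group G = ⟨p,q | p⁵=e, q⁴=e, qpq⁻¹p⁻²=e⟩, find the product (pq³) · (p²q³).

Compute (pq³) · (p²q³) by multiplying left to right and reducing via the relations at each step:
  (pq³) · p² = p²q³
  (p²q³) · q³ = p²q²

Answer: p²q²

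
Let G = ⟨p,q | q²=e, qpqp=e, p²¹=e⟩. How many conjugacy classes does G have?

The conjugacy classes (representative and size) are:
  [e] (size 1), [p²⁰] (size 2), [p²] (size 2), [p³] (size 2), [p¹⁷] (size 2), [p⁵] (size 2), [p⁶] (size 2), [p⁷] (size 2), [p⁸] (size 2), [p⁹] (size 2), [p¹⁰] (size 2), [q] (size 21).
Class equation: 1 + 2 + 2 + 2 + 2 + 2 + 2 + 2 + 2 + 2 + 2 + 21 = 42 = |G|. So G has 12 conjugacy classes.

Answer: 12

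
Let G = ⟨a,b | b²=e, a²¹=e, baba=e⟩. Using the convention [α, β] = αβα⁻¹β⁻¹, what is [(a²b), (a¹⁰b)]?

[(a²b), (a¹⁰b)] = (a²b)·(a¹⁰b)·(a²b)⁻¹·(a¹⁰b)⁻¹.
  (a²b) · (a¹⁰b) = a¹³
  (a¹³) · (a²b) = a¹⁵b
  (a¹⁵b) · (a¹⁰b) = a⁵

Answer: a⁵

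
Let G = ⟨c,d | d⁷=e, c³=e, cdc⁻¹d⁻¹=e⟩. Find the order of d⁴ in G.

Compute successive powers until reaching e:
  (d⁴)¹ = d⁴, (d⁴)² = d, (d⁴)³ = d⁵, (d⁴)⁴ = d², (d⁴)⁵ = d⁶, (d⁴)⁶ = d³, (d⁴)⁷ = e.
The smallest positive k with (d⁴)ᵏ = e is 7.

Answer: 7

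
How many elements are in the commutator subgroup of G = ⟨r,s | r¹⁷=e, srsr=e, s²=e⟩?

G' = [G, G] is generated by all commutators. The generator-pair commutators are: [r, s] = r².
The subgroup they normally generate is {e, r, r², r³, r⁴, r⁵, r⁶, r⁷, r⁸, r⁹, r¹⁰, r¹¹, r¹², r¹³, r¹⁴, r¹⁵, r¹⁶}, of order 17.
Check: |G/G'| = 34/17 = 2 is the order of the abelianisation.

Answer: 17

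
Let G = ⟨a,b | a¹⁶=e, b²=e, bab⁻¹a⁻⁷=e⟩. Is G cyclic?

Every cyclic group is abelian. But a·b = ab while b·a = a⁷b, so a·b ≠ b·a and G is not abelian. Hence G is not cyclic.

Answer: No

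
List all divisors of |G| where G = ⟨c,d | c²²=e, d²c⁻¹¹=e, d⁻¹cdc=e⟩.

|G| = 44 = 2² · 11. By Lagrange's theorem the order of any subgroup divides 44; the divisors of 44 are 1, 2, 4, 11, 22, 44.

Answer: 1, 2, 4, 11, 22, 44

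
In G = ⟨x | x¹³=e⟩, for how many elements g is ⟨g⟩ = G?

G is cyclic of order 13. An element generates G iff its order is 13, and a cyclic group of order 13 has exactly φ(13) = 12 such elements.

Answer: 12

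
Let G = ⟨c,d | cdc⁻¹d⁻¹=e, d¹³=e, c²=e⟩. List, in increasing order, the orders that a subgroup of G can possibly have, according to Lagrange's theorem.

|G| = 26 = 2 · 13. By Lagrange's theorem the order of any subgroup divides 26; the divisors of 26 are 1, 2, 13, 26.

Answer: 1, 2, 13, 26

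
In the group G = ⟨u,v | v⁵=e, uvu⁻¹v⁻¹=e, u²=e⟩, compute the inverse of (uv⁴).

The order of (uv⁴) is 10 (smallest k with (uv⁴)ᵏ = e), so (uv⁴)⁻¹ = (uv⁴)⁹ = uv.
Check: (uv⁴) · (uv) → (uv⁴) · u = v⁴;   (v⁴) · v = e, giving e as required.

Answer: uv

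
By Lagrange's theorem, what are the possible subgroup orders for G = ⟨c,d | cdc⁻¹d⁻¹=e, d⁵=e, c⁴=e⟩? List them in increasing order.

|G| = 20 = 2² · 5. By Lagrange's theorem the order of any subgroup divides 20; the divisors of 20 are 1, 2, 4, 5, 10, 20.

Answer: 1, 2, 4, 5, 10, 20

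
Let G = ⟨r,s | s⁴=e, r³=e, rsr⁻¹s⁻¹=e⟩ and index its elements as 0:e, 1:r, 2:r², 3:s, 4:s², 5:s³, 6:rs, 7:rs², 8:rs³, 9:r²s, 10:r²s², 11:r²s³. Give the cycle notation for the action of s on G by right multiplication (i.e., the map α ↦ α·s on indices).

(0 3 4 5)(1 6 7 8)(2 9 10 11)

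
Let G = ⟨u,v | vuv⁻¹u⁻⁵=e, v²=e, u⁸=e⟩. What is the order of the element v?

Compute successive powers until reaching e:
  v¹ = v, v² = e.
The smallest positive k with vᵏ = e is 2.

Answer: 2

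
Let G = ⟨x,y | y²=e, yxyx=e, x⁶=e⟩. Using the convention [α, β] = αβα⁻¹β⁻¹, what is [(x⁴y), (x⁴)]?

[(x⁴y), (x⁴)] = (x⁴y)·(x⁴)·(x⁴y)⁻¹·(x⁴)⁻¹.
  (x⁴y) · (x⁴) = y
  y · (x⁴y) = x²
  (x²) · (x²) = x⁴

Answer: x⁴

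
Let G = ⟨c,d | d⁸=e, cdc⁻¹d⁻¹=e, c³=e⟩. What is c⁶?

Compute successive powers of c, reducing at each step:
  c²: c · c = c²
  c³: (c²) · c = e
  c⁴: e · c = c
  c⁵: c · c = c²
  c⁶: (c²) · c = e

Answer: e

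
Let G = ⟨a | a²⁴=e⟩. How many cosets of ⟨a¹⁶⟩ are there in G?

First find ord(a¹⁶) by computing successive powers:
  (a¹⁶)¹ = a¹⁶, (a¹⁶)² = a⁸, (a¹⁶)³ = e.
So |⟨a¹⁶⟩| = ord(a¹⁶) = 3. With |G| = 24, by Lagrange [G : ⟨a¹⁶⟩] = 24/3 = 8.

Answer: 8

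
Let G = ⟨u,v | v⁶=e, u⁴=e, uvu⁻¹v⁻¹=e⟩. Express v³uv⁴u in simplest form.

Multiply left to right, reducing at each step:
  (v³) · u = uv³
  (uv³) · v⁴ = uv
  (uv) · u = u²v

Answer: u²v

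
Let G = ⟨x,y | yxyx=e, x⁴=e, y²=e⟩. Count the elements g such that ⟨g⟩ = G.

⟨g⟩ = G would require ord(g) = |G| = 8, but the maximum element order in G is 4 < 8. So G is not cyclic and no single element generates it: the count is 0.

Answer: 0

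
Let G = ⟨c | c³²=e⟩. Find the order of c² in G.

Compute successive powers until reaching e:
  (c²)¹ = c², (c²)² = c⁴, (c²)³ = c⁶, (c²)⁴ = c⁸, (c²)⁵ = c¹⁰, (c²)⁶ = c¹², (c²)⁷ = c¹⁴, (c²)⁸ = c¹⁶, (c²)⁹ = c¹⁸, (c²)¹⁰ = c²⁰, (c²)¹¹ = c²², (c²)¹² = c²⁴, (c²)¹³ = c²⁶, (c²)¹⁴ = c²⁸, (c²)¹⁵ = c³⁰, (c²)¹⁶ = e.
The smallest positive k with (c²)ᵏ = e is 16.

Answer: 16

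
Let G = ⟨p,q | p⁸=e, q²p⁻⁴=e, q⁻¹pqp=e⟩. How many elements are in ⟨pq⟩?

|⟨pq⟩| equals the order of pq. Compute successive powers until reaching e:
  (pq)¹ = pq, (pq)² = p⁴, (pq)³ = pq⁻¹, (pq)⁴ = e.
The smallest positive k with (pq)ᵏ = e is 4, so |⟨pq⟩| = 4.

Answer: 4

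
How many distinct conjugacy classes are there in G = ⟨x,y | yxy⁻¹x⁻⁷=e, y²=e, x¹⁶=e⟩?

The conjugacy classes (representative and size) are:
  [e] (size 1), [x] (size 2), [x¹⁴] (size 2), [x³] (size 2), [x⁴] (size 2), [x¹⁰] (size 2), [x⁸] (size 1), [x⁹] (size 2), [x¹¹] (size 2), [x¹⁰y] (size 8), [xy] (size 8).
Class equation: 1 + 2 + 2 + 2 + 2 + 2 + 1 + 2 + 2 + 8 + 8 = 32 = |G|. So G has 11 conjugacy classes.

Answer: 11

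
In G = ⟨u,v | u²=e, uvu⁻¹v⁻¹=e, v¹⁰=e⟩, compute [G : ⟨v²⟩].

First find ord(v²) by computing successive powers:
  (v²)¹ = v², (v²)² = v⁴, (v²)³ = v⁶, (v²)⁴ = v⁸, (v²)⁵ = e.
So |⟨v²⟩| = ord(v²) = 5. With |G| = 20, by Lagrange [G : ⟨v²⟩] = 20/5 = 4.

Answer: 4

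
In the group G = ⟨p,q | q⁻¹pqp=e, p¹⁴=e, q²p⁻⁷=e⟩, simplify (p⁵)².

Compute successive powers of (p⁵), reducing at each step:
  (p⁵)²: (p⁵) · p⁵ = p¹⁰

Answer: p¹⁰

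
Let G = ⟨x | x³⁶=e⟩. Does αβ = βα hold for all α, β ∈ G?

G has a single generator, so G is cyclic and hence abelian.

Answer: Yes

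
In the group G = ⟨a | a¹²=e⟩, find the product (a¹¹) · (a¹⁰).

Compute (a¹¹) · (a¹⁰) by multiplying left to right and reducing via the relations at each step:
  (a¹¹) · a¹⁰ = a⁹

Answer: a⁹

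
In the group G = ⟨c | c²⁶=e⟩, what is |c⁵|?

Compute successive powers until reaching e:
  (c⁵)¹ = c⁵, (c⁵)² = c¹⁰, (c⁵)³ = c¹⁵, (c⁵)⁴ = c²⁰, (c⁵)⁵ = c²⁵, (c⁵)⁶ = c⁴, (c⁵)⁷ = c⁹, (c⁵)⁸ = c¹⁴, (c⁵)⁹ = c¹⁹, (c⁵)¹⁰ = c²⁴, (c⁵)¹¹ = c³, (c⁵)¹² = c⁸, (c⁵)¹³ = c¹³, (c⁵)¹⁴ = c¹⁸, (c⁵)¹⁵ = c²³, (c⁵)¹⁶ = c², (c⁵)¹⁷ = c⁷, (c⁵)¹⁸ = c¹², (c⁵)¹⁹ = c¹⁷, (c⁵)²⁰ = c²², (c⁵)²¹ = c, (c⁵)²² = c⁶, (c⁵)²³ = c¹¹, (c⁵)²⁴ = c¹⁶, (c⁵)²⁵ = c²¹, (c⁵)²⁶ = e.
The smallest positive k with (c⁵)ᵏ = e is 26.

Answer: 26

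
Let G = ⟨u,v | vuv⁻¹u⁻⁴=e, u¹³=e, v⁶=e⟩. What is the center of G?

An element z ∈ Z(G) iff z commutes with every generator.
For example e is central: e·u = u = u·e; e·v = v = v·e.
Whereas u ∉ Z(G) since u·v = uv ≠ u⁴v = v·u.
Checking each of the 78 elements this way gives Z(G) = {e}, of order 1.

Answer: {e}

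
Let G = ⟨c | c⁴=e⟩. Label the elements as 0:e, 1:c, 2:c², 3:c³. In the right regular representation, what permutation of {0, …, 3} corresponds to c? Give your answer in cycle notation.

(0 1 2 3)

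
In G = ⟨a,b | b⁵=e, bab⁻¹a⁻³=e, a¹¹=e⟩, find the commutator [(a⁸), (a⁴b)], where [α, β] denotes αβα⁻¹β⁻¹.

[(a⁸), (a⁴b)] = (a⁸)·(a⁴b)·(a⁸)⁻¹·(a⁴b)⁻¹.
  (a⁸) · (a⁴b) = ab
  (ab) · (a³) = a¹⁰b
  (a¹⁰b) · (a⁶b⁴) = a⁶

Answer: a⁶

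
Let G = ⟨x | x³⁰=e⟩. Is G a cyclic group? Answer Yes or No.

|G| = 30. The element x has order 30 (its powers give 30 distinct elements), so ⟨x⟩ = G and G is cyclic.

Answer: Yes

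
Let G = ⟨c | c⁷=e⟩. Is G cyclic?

|G| = 7. The element c has order 7 (its powers give 7 distinct elements), so ⟨c⟩ = G and G is cyclic.

Answer: Yes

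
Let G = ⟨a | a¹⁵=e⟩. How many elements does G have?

G is generated by a single element, so G is cyclic. The relator gives a¹⁵ = e and no smaller power is forced to be e, so the 15 powers {a, e, a², a³, a⁴, a⁵, a⁶, a⁷, a⁸, a⁹, a¹², a¹³, a¹¹, a¹⁰, a¹⁴} are distinct. Hence |G| = 15.

Answer: 15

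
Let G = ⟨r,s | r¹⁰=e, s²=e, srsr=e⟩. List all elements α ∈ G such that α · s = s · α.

⟨s⟩ ⊆ C_G(s) since powers of s commute with s; so |C_G(s)| ≥ |⟨s⟩| = 2.
By orbit–stabilizer, |C_G(s)| = |G| / |conj. class of s| = 20 / 5 = 4.
The 4 elements commuting with s are {e, r⁵, s, r⁵s}.

Answer: {e, r⁵, s, r⁵s}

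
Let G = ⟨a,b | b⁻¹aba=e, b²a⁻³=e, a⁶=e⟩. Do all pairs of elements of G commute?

a·b = ab but b·a = a²b⁻¹, so a·b ≠ b·a and G is not abelian.

Answer: No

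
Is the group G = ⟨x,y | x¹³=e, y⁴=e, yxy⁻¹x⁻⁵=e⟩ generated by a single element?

Every cyclic group is abelian. But x·y = xy while y·x = x⁵y, so x·y ≠ y·x and G is not abelian. Hence G is not cyclic.

Answer: No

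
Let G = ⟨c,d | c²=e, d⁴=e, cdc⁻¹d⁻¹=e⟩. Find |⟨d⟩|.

|⟨d⟩| equals the order of d. Compute successive powers until reaching e:
  d¹ = d, d² = d², d³ = d³, d⁴ = e.
The smallest positive k with dᵏ = e is 4, so |⟨d⟩| = 4.

Answer: 4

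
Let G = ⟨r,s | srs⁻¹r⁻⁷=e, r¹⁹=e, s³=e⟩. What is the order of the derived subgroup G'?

G' = [G, G] is generated by all commutators. The generator-pair commutators are: [r, s] = r¹³.
The subgroup they normally generate is {e, r, r², r³, r⁴, r⁵, r⁶, r⁷, r⁸, r⁹, r¹⁰, r¹¹, r¹², r¹³, r¹⁴, r¹⁵, r¹⁶, r¹⁷, r¹⁸}, of order 19.
Check: |G/G'| = 57/19 = 3 is the order of the abelianisation.

Answer: 19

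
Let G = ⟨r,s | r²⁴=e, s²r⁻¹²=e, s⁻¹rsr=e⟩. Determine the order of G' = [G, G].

G' = [G, G] is generated by all commutators. The generator-pair commutators are: [r, s] = r².
The subgroup they normally generate is {e, r², r⁴, r⁶, r⁸, r¹⁰, r¹², r¹⁴, r¹⁶, r¹⁸, r²⁰, r²²}, of order 12.
Check: |G/G'| = 48/12 = 4 is the order of the abelianisation.

Answer: 12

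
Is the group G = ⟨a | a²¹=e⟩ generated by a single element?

|G| = 21. The element a has order 21 (its powers give 21 distinct elements), so ⟨a⟩ = G and G is cyclic.

Answer: Yes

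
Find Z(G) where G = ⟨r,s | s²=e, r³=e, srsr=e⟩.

An element z ∈ Z(G) iff z commutes with every generator.
For example e is central: e·r = r = r·e; e·s = s = s·e.
Whereas r ∉ Z(G) since r·s = rs ≠ r²s = s·r.
Checking each of the 6 elements this way gives Z(G) = {e}, of order 1.

Answer: {e}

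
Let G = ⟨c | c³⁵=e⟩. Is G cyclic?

|G| = 35. The element c has order 35 (its powers give 35 distinct elements), so ⟨c⟩ = G and G is cyclic.

Answer: Yes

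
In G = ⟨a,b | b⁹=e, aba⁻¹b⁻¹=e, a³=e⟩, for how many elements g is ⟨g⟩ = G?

⟨g⟩ = G would require ord(g) = |G| = 27, but the maximum element order in G is 9 < 27. So G is not cyclic and no single element generates it: the count is 0.

Answer: 0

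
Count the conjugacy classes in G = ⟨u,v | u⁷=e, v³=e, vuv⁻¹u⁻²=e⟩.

The conjugacy classes (representative and size) are:
  [e] (size 1), [u²] (size 3), [u⁵] (size 3), [v] (size 7), [v²] (size 7).
Class equation: 1 + 3 + 3 + 7 + 7 = 21 = |G|. So G has 5 conjugacy classes.

Answer: 5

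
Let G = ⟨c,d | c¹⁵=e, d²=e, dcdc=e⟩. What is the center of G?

An element z ∈ Z(G) iff z commutes with every generator.
For example e is central: e·c = c = c·e; e·d = d = d·e.
Whereas c ∉ Z(G) since c·d = cd ≠ c¹⁴d = d·c.
Checking each of the 30 elements this way gives Z(G) = {e}, of order 1.

Answer: {e}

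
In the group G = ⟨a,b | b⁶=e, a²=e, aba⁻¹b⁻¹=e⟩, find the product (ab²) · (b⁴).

Compute (ab²) · (b⁴) by multiplying left to right and reducing via the relations at each step:
  (ab²) · b⁴ = a

Answer: a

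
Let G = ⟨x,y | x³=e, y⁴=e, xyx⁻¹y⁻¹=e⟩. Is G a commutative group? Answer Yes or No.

Each pair of generators commutes: x·y = xy = y·x. Since the generators pairwise commute, every element of G commutes with every other, so G is abelian.

Answer: Yes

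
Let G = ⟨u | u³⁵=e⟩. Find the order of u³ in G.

Compute successive powers until reaching e:
  (u³)¹ = u³, (u³)² = u⁶, (u³)³ = u⁹, (u³)⁴ = u¹², (u³)⁵ = u¹⁵, (u³)⁶ = u¹⁸, (u³)⁷ = u²¹, (u³)⁸ = u²⁴, (u³)⁹ = u²⁷, (u³)¹⁰ = u³⁰, (u³)¹¹ = u³³, (u³)¹² = u, (u³)¹³ = u⁴, (u³)¹⁴ = u⁷, (u³)¹⁵ = u¹⁰, (u³)¹⁶ = u¹³, (u³)¹⁷ = u¹⁶, (u³)¹⁸ = u¹⁹, (u³)¹⁹ = u²², (u³)²⁰ = u²⁵, (u³)²¹ = u²⁸, (u³)²² = u³¹, (u³)²³ = u³⁴, (u³)²⁴ = u², (u³)²⁵ = u⁵, (u³)²⁶ = u⁸, (u³)²⁷ = u¹¹, (u³)²⁸ = u¹⁴, (u³)²⁹ = u¹⁷, (u³)³⁰ = u²⁰, (u³)³¹ = u²³, (u³)³² = u²⁶, (u³)³³ = u²⁹, (u³)³⁴ = u³², (u³)³⁵ = e.
The smallest positive k with (u³)ᵏ = e is 35.

Answer: 35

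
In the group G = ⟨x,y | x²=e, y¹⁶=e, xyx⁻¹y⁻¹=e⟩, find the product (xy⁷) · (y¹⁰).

Compute (xy⁷) · (y¹⁰) by multiplying left to right and reducing via the relations at each step:
  (xy⁷) · y¹⁰ = xy

Answer: xy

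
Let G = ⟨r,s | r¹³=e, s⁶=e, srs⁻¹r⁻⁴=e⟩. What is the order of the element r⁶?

Compute successive powers until reaching e:
  (r⁶)¹ = r⁶, (r⁶)² = r¹², (r⁶)³ = r⁵, (r⁶)⁴ = r¹¹, (r⁶)⁵ = r⁴, (r⁶)⁶ = r¹⁰, (r⁶)⁷ = r³, (r⁶)⁸ = r⁹, (r⁶)⁹ = r², (r⁶)¹⁰ = r⁸, (r⁶)¹¹ = r, (r⁶)¹² = r⁷, (r⁶)¹³ = e.
The smallest positive k with (r⁶)ᵏ = e is 13.

Answer: 13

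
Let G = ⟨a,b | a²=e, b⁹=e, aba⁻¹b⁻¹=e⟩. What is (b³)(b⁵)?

Compute (b³) · (b⁵) by multiplying left to right and reducing via the relations at each step:
  (b³) · b⁵ = b⁸

Answer: b⁸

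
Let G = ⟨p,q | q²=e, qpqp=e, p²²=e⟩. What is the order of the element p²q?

Compute successive powers until reaching e:
  (p²q)¹ = p²q, (p²q)² = e.
The smallest positive k with (p²q)ᵏ = e is 2.

Answer: 2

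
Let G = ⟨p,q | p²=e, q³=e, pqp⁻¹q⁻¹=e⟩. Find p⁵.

Compute successive powers of p, reducing at each step:
  p²: p · p = e
  p³: e · p = p
  p⁴: p · p = e
  p⁵: e · p = p

Answer: p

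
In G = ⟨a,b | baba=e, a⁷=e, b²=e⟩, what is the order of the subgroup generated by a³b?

|⟨a³b⟩| equals the order of a³b. Compute successive powers until reaching e:
  (a³b)¹ = a³b, (a³b)² = e.
The smallest positive k with (a³b)ᵏ = e is 2, so |⟨a³b⟩| = 2.

Answer: 2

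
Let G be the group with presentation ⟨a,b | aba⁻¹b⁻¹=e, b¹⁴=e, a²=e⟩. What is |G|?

Enumerate words in the generators, reducing via the relations: the distinct elements are
  {a, b, e, ab, b², b³, b⁴, b⁵, b⁶, b⁷, b⁸, b⁹, ab², ab³, ab⁴, ab⁵, ab⁶, ab⁷, ab⁸, ab⁹, b¹², b¹³, b¹¹, b¹⁰, ab¹², ab¹³, ab¹¹, ab¹⁰}.
No further products give new elements, so |G| = 28.

Answer: 28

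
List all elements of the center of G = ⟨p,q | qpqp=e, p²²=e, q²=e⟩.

An element z ∈ Z(G) iff z commutes with every generator.
For example p¹¹ is central: (p¹¹)·p = p¹² = p·(p¹¹); (p¹¹)·q = p¹¹q = q·(p¹¹).
Whereas p ∉ Z(G) since p·q = pq ≠ p²¹q = q·p.
Checking each of the 44 elements this way gives Z(G) = {e, p¹¹}, of order 2.

Answer: {e, p¹¹}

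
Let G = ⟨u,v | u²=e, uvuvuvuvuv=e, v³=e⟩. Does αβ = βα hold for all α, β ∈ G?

u·v = uv but v·u = vu, so u·v ≠ v·u and G is not abelian.

Answer: No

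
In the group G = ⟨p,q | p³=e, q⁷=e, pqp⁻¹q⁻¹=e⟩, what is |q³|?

Compute successive powers until reaching e:
  (q³)¹ = q³, (q³)² = q⁶, (q³)³ = q², (q³)⁴ = q⁵, (q³)⁵ = q, (q³)⁶ = q⁴, (q³)⁷ = e.
The smallest positive k with (q³)ᵏ = e is 7.

Answer: 7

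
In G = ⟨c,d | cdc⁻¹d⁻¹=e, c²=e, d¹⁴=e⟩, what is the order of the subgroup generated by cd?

|⟨cd⟩| equals the order of cd. Compute successive powers until reaching e:
  (cd)¹ = cd, (cd)² = d², (cd)³ = cd³, (cd)⁴ = d⁴, (cd)⁵ = cd⁵, (cd)⁶ = d⁶, (cd)⁷ = cd⁷, (cd)⁸ = d⁸, (cd)⁹ = cd⁹, (cd)¹⁰ = d¹⁰, (cd)¹¹ = cd¹¹, (cd)¹² = d¹², (cd)¹³ = cd¹³, (cd)¹⁴ = e.
The smallest positive k with (cd)ᵏ = e is 14, so |⟨cd⟩| = 14.

Answer: 14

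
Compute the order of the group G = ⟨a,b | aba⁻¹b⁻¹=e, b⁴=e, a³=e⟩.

Enumerate words in the generators, reducing via the relations: the distinct elements are
  {a, b, e, ab, a², b², b³, ab², ab³, a²b, a²b², a²b³}.
No further products give new elements, so |G| = 12.

Answer: 12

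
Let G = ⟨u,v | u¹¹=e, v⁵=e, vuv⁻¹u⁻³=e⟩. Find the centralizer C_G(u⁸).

⟨u⁸⟩ ⊆ C_G(u⁸) since powers of u⁸ commute with u⁸; so |C_G(u⁸)| ≥ |⟨u⁸⟩| = 11.
By orbit–stabilizer, |C_G(u⁸)| = |G| / |conj. class of u⁸| = 55 / 5 = 11.
The 11 elements commuting with u⁸ are {e, u, u², u³, u⁴, u⁵, u⁶, u⁷, u⁸, u⁹, u¹⁰}.

Answer: {e, u, u², u³, u⁴, u⁵, u⁶, u⁷, u⁸, u⁹, u¹⁰}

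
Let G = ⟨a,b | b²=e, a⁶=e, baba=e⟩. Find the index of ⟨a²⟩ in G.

First find ord(a²) by computing successive powers:
  (a²)¹ = a², (a²)² = a⁴, (a²)³ = e.
So |⟨a²⟩| = ord(a²) = 3. With |G| = 12, by Lagrange [G : ⟨a²⟩] = 12/3 = 4.

Answer: 4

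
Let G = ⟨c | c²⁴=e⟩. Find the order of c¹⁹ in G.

Compute successive powers until reaching e:
  (c¹⁹)¹ = c¹⁹, (c¹⁹)² = c¹⁴, (c¹⁹)³ = c⁹, (c¹⁹)⁴ = c⁴, (c¹⁹)⁵ = c²³, (c¹⁹)⁶ = c¹⁸, (c¹⁹)⁷ = c¹³, (c¹⁹)⁸ = c⁸, (c¹⁹)⁹ = c³, (c¹⁹)¹⁰ = c²², (c¹⁹)¹¹ = c¹⁷, (c¹⁹)¹² = c¹², (c¹⁹)¹³ = c⁷, (c¹⁹)¹⁴ = c², (c¹⁹)¹⁵ = c²¹, (c¹⁹)¹⁶ = c¹⁶, (c¹⁹)¹⁷ = c¹¹, (c¹⁹)¹⁸ = c⁶, (c¹⁹)¹⁹ = c, (c¹⁹)²⁰ = c²⁰, (c¹⁹)²¹ = c¹⁵, (c¹⁹)²² = c¹⁰, (c¹⁹)²³ = c⁵, (c¹⁹)²⁴ = e.
The smallest positive k with (c¹⁹)ᵏ = e is 24.

Answer: 24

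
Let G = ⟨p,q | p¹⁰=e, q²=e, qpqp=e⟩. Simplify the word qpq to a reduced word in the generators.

Multiply left to right, reducing at each step:
  q · p = p⁹q
  (p⁹q) · q = p⁹

Answer: p⁹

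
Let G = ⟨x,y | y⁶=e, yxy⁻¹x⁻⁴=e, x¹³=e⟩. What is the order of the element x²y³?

Compute successive powers until reaching e:
  (x²y³)¹ = x²y³, (x²y³)² = e.
The smallest positive k with (x²y³)ᵏ = e is 2.

Answer: 2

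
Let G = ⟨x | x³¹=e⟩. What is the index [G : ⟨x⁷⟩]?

First find ord(x⁷) by computing successive powers:
  (x⁷)¹ = x⁷, (x⁷)² = x¹⁴, (x⁷)³ = x²¹, (x⁷)⁴ = x²⁸, (x⁷)⁵ = x⁴, (x⁷)⁶ = x¹¹, (x⁷)⁷ = x¹⁸, (x⁷)⁸ = x²⁵, (x⁷)⁹ = x, (x⁷)¹⁰ = x⁸, (x⁷)¹¹ = x¹⁵, (x⁷)¹² = x²², (x⁷)¹³ = x²⁹, (x⁷)¹⁴ = x⁵, (x⁷)¹⁵ = x¹², (x⁷)¹⁶ = x¹⁹, (x⁷)¹⁷ = x²⁶, (x⁷)¹⁸ = x², (x⁷)¹⁹ = x⁹, (x⁷)²⁰ = x¹⁶, (x⁷)²¹ = x²³, (x⁷)²² = x³⁰, (x⁷)²³ = x⁶, (x⁷)²⁴ = x¹³, (x⁷)²⁵ = x²⁰, (x⁷)²⁶ = x²⁷, (x⁷)²⁷ = x³, (x⁷)²⁸ = x¹⁰, (x⁷)²⁹ = x¹⁷, (x⁷)³⁰ = x²⁴, (x⁷)³¹ = e.
So |⟨x⁷⟩| = ord(x⁷) = 31. With |G| = 31, by Lagrange [G : ⟨x⁷⟩] = 31/31 = 1.

Answer: 1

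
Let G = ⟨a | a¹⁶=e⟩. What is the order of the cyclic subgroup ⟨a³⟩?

|⟨a³⟩| equals the order of a³. Compute successive powers until reaching e:
  (a³)¹ = a³, (a³)² = a⁶, (a³)³ = a⁹, (a³)⁴ = a¹², (a³)⁵ = a¹⁵, (a³)⁶ = a², (a³)⁷ = a⁵, (a³)⁸ = a⁸, (a³)⁹ = a¹¹, (a³)¹⁰ = a¹⁴, (a³)¹¹ = a, (a³)¹² = a⁴, (a³)¹³ = a⁷, (a³)¹⁴ = a¹⁰, (a³)¹⁵ = a¹³, (a³)¹⁶ = e.
The smallest positive k with (a³)ᵏ = e is 16, so |⟨a³⟩| = 16.

Answer: 16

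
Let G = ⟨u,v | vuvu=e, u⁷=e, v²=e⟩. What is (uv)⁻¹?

The order of (uv) is 2 (smallest k with (uv)ᵏ = e), so (uv)⁻¹ = (uv)¹ = uv.
Check: (uv) · (uv) → (uv) · u = v;   v · v = e, giving e as required.

Answer: uv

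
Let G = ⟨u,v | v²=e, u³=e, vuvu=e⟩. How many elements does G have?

Enumerate words in the generators, reducing via the relations: the distinct elements are
  {e, u, v, uv, u², u²v}.
No further products give new elements, so |G| = 6.

Answer: 6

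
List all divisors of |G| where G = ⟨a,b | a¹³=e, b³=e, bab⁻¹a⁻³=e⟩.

|G| = 39 = 3 · 13. By Lagrange's theorem the order of any subgroup divides 39; the divisors of 39 are 1, 3, 13, 39.

Answer: 1, 3, 13, 39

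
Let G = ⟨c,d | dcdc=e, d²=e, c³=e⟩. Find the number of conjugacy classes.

The conjugacy classes (representative and size) are:
  [e] (size 1), [c] (size 2), [cd] (size 3).
Class equation: 1 + 2 + 3 = 6 = |G|. So G has 3 conjugacy classes.

Answer: 3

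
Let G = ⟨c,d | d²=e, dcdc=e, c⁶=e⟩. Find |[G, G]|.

G' = [G, G] is generated by all commutators. The generator-pair commutators are: [c, d] = c².
The subgroup they normally generate is {e, c², c⁴}, of order 3.
Check: |G/G'| = 12/3 = 4 is the order of the abelianisation.

Answer: 3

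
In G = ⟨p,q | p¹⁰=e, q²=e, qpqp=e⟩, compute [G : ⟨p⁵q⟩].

First find ord(p⁵q) by computing successive powers:
  (p⁵q)¹ = p⁵q, (p⁵q)² = e.
So |⟨p⁵q⟩| = ord(p⁵q) = 2. With |G| = 20, by Lagrange [G : ⟨p⁵q⟩] = 20/2 = 10.

Answer: 10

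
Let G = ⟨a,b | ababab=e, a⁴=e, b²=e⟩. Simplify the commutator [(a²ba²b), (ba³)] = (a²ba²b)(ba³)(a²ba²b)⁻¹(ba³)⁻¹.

[(a²ba²b), (ba³)] = (a²ba²b)·(ba³)·(a²ba²b)⁻¹·(ba³)⁻¹.
  (a²ba²b) · (ba³) = a²ba
  (a²ba) · (a²ba²b) = ba
  (ba) · (ab) = ba²b

Answer: ba²b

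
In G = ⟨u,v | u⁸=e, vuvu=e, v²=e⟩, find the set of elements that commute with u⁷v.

⟨u⁷v⟩ ⊆ C_G(u⁷v) since powers of u⁷v commute with u⁷v; so |C_G(u⁷v)| ≥ |⟨u⁷v⟩| = 2.
By orbit–stabilizer, |C_G(u⁷v)| = |G| / |conj. class of u⁷v| = 16 / 4 = 4.
The 4 elements commuting with u⁷v are {e, u⁴, u⁷v, u³v}.

Answer: {e, u⁴, u⁷v, u³v}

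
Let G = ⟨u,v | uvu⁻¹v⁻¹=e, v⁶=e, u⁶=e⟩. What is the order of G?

Enumerate words in the generators, reducing via the relations: the distinct elements are
  {e, u, v, uv, u², u³, u⁴, u⁵, v², v³, v⁴, v⁵, uv², uv³, uv⁴, uv⁵, u²v, u³v, u⁴v, u⁵v, u²v², u²v³, u²v⁴, u²v⁵, u³v², u³v³, u³v⁴, u³v⁵, u⁴v², u⁴v³, u⁴v⁴, u⁴v⁵, u⁵v², u⁵v³, u⁵v⁴, u⁵v⁵}.
No further products give new elements, so |G| = 36.

Answer: 36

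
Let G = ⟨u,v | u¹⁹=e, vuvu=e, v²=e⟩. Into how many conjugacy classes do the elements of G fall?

The conjugacy classes (representative and size) are:
  [e] (size 1), [u¹⁸] (size 2), [u²] (size 2), [u¹⁶] (size 2), [u⁴] (size 2), [u¹⁴] (size 2), [u¹³] (size 2), [u¹²] (size 2), [u⁸] (size 2), [u⁹] (size 2), [v] (size 19).
Class equation: 1 + 2 + 2 + 2 + 2 + 2 + 2 + 2 + 2 + 2 + 19 = 38 = |G|. So G has 11 conjugacy classes.

Answer: 11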